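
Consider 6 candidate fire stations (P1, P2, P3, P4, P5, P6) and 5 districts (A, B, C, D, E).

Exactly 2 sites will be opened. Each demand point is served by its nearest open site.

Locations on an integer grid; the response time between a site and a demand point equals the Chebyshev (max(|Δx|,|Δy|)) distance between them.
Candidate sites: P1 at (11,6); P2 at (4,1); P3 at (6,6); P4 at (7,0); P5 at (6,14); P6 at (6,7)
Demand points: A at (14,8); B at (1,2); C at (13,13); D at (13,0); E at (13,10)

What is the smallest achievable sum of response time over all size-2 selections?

23

Open {P1, P2}.
  A→P1 3, B→P2 3, C→P1 7, D→P1 6, E→P1 4  ⇒ total 23.
Compare {P1, P3}: total 25.
Compare {P1, P6}: total 25.
No size-2 selection does better; minimum is 23.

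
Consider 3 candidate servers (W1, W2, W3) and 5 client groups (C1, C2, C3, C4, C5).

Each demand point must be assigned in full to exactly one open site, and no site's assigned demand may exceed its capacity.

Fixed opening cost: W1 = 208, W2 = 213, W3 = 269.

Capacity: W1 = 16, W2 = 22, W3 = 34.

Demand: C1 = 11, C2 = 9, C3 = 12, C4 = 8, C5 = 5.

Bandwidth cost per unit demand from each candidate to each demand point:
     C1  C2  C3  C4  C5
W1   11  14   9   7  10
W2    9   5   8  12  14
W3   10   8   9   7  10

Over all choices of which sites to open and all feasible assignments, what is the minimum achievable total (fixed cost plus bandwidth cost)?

839

Open {W2, W3}; cheapest assignment that respects the capacities:
  W2 (cap 22, load 21): C2, C3 — cost 9×5 + 12×8 = 141
  W3 (cap 34, load 24): C1, C4, C5 — cost 11×10 + 8×7 + 5×10 = 216
  Shipping 357, fixed 482 → total 839.
  Any other capacity-feasible assignment to {W2, W3} ships for at least 357.
Compare {W1, W3}: its best feasible assignment gives total 873.
Compare {W1, W2, W3}: its best feasible assignment gives total 1047.
Every other set of open sites that can feasibly serve all demand totals ≥ 873 even under its best assignment. Minimum: 839.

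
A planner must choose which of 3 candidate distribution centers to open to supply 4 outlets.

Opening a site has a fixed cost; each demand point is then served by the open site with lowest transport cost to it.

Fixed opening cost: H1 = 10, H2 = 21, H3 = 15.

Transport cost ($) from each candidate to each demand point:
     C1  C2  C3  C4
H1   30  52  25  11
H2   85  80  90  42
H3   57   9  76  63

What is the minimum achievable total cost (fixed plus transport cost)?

Open {H1, H3}: assign each demand point to its cheapest open site.
  C1→H1 30, C2→H3 9, C3→H1 25, C4→H1 11
  transport cost 75, fixed 25 → total 100.
Compare {H1, H2, H3}: transport cost 75 + fixed 46 = 121.
Compare {H1}: transport cost 118 + fixed 10 = 128.
Compare {H1, H2}: transport cost 118 + fixed 31 = 149.
All other subsets cost ≥ 121. Minimum total cost: 100.

100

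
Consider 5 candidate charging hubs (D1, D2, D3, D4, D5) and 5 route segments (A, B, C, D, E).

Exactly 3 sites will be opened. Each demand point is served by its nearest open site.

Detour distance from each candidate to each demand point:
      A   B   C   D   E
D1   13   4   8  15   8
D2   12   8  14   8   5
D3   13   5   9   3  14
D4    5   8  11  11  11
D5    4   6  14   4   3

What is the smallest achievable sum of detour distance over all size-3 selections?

Open {D1, D3, D5}.
  A→D5 4, B→D1 4, C→D1 8, D→D3 3, E→D5 3  ⇒ total 22.
Compare {D1, D2, D5}: total 23.
Compare {D1, D4, D5}: total 23.
No size-3 selection does better; minimum is 22.

22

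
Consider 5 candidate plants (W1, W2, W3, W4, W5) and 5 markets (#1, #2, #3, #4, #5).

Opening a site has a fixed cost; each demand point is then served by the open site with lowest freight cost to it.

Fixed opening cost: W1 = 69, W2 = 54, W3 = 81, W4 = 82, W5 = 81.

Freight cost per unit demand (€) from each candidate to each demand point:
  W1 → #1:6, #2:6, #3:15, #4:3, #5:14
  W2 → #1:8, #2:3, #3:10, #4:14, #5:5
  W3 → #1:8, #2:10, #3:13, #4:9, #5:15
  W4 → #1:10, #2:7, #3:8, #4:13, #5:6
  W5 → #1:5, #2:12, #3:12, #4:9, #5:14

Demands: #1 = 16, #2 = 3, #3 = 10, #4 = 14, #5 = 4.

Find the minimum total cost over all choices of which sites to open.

Open {W1, W2}: assign each demand point to its cheapest open site.
  #1→W1 16×6=96, #2→W2 3×3=9, #3→W2 10×10=100, #4→W1 14×3=42, #5→W2 4×5=20
  freight cost 267, fixed 123 → total 390.
Compare {W1, W4}: freight cost 260 + fixed 151 = 411.
Compare {W1}: freight cost 362 + fixed 69 = 431.
Compare {W1, W2, W4}: freight cost 247 + fixed 205 = 452.
All other subsets cost ≥ 411. Minimum total cost: 390.

390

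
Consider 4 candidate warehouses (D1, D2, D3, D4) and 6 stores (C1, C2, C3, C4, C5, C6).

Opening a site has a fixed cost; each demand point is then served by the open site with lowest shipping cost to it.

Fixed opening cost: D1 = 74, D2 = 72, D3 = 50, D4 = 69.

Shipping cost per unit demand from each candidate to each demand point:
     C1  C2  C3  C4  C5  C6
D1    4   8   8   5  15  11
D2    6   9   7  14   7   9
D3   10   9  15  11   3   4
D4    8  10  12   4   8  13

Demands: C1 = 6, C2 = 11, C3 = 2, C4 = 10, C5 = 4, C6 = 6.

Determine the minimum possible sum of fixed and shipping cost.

338

Open {D1, D3}: assign each demand point to its cheapest open site.
  C1→D1 6×4=24, C2→D1 11×8=88, C3→D1 2×8=16, C4→D1 10×5=50, C5→D3 4×3=12, C6→D3 6×4=24
  shipping cost 214, fixed 124 → total 338.
Compare {D3, D4}: shipping cost 247 + fixed 119 = 366.
Compare {D1}: shipping cost 304 + fixed 74 = 378.
Compare {D3}: shipping cost 335 + fixed 50 = 385.
All other subsets cost ≥ 366. Minimum total cost: 338.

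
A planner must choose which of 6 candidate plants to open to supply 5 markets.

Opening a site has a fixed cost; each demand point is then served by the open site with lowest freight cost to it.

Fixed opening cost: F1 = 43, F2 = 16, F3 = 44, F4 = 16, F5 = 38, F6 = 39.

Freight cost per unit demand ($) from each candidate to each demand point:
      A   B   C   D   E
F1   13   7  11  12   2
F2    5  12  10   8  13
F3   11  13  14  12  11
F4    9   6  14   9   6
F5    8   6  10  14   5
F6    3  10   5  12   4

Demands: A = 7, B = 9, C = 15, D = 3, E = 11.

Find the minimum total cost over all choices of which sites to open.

276

Open {F4, F6}: assign each demand point to its cheapest open site.
  A→F6 7×3=21, B→F4 9×6=54, C→F6 15×5=75, D→F4 3×9=27, E→F6 11×4=44
  freight cost 221, fixed 55 → total 276.
Compare {F2, F4, F6}: freight cost 218 + fixed 71 = 289.
Compare {F1, F4, F6}: freight cost 199 + fixed 98 = 297.
Compare {F1, F6}: freight cost 217 + fixed 82 = 299.
All other subsets cost ≥ 289. Minimum total cost: 276.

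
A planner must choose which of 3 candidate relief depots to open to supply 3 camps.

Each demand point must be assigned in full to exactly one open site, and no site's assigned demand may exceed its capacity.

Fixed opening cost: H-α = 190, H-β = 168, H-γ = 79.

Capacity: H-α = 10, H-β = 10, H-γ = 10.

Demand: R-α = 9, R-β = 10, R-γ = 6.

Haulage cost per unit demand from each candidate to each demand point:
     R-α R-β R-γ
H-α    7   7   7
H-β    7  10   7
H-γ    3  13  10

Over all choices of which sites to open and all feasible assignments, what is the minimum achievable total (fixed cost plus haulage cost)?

Open {H-α, H-β, H-γ}; cheapest assignment that respects the capacities:
  H-α (cap 10, load 10): R-β — cost 10×7 = 70
  H-β (cap 10, load 6): R-γ — cost 6×7 = 42
  H-γ (cap 10, load 9): R-α — cost 9×3 = 27
  Shipping 139, fixed 437 → total 576.
  Any other capacity-feasible assignment to {H-α, H-β, H-γ} ships for at least 139.
Total demand is 25 and no other set of sites has combined capacity ≥ 25, so {H-α, H-β, H-γ} is the only feasible choice of open sites. Minimum: 576.

576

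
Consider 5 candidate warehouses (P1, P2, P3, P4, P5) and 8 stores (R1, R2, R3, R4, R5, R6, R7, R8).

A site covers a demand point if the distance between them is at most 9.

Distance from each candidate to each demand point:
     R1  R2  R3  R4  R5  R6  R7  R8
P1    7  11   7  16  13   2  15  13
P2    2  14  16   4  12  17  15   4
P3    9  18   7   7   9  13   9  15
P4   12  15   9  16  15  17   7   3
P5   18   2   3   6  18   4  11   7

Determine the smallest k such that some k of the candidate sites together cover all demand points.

2

Coverage sets (demand points within 9 of each site):
  P1: {R1, R3, R6}
  P2: {R1, R4, R8}
  P3: {R1, R3, R4, R5, R7}
  P4: {R3, R7, R8}
  P5: {R2, R3, R4, R6, R8}
No single site covers all 8 demand points.
But {P3, P5} covers everything, so the minimum is 2.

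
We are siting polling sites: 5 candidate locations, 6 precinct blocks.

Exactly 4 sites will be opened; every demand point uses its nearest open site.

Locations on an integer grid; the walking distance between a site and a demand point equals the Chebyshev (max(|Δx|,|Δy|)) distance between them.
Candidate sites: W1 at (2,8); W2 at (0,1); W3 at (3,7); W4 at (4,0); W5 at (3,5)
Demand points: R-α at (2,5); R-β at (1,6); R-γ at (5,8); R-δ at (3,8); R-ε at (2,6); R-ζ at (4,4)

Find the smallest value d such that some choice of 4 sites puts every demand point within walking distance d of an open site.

2

Open {W1, W2, W3, W5}.
  Farthest demand point is R-β at walking distance 2 (to W1); all others are ≤ 2.
With {W1, W3, W4, W5} the worst case is 2.
With {W2, W3, W4, W5} the worst case is 2.
No size-4 selection achieves below 2.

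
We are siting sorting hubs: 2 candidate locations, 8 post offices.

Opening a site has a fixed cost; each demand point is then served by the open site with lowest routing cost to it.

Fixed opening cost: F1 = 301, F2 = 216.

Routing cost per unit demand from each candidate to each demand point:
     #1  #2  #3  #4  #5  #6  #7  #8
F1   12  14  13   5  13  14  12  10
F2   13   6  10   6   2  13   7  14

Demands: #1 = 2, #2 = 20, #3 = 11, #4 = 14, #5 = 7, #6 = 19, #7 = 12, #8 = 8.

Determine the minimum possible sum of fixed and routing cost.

Open {F2}: assign each demand point to its cheapest open site.
  #1→F2 2×13=26, #2→F2 20×6=120, #3→F2 11×10=110, #4→F2 14×6=84, #5→F2 7×2=14, #6→F2 19×13=247, #7→F2 12×7=84, #8→F2 8×14=112
  routing cost 797, fixed 216 → total 1013.
Compare {F1, F2}: routing cost 749 + fixed 517 = 1266.
Compare {F1}: routing cost 1098 + fixed 301 = 1399.

1013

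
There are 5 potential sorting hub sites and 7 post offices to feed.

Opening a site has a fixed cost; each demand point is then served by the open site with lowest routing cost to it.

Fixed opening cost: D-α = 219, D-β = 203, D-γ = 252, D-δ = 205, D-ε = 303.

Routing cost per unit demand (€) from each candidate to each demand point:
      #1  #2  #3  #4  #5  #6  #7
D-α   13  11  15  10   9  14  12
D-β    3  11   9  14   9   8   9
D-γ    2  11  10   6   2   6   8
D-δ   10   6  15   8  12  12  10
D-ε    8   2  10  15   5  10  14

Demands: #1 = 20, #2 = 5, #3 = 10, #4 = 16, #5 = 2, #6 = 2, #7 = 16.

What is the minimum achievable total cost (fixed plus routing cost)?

687

Open {D-γ}: assign each demand point to its cheapest open site.
  #1→D-γ 20×2=40, #2→D-γ 5×11=55, #3→D-γ 10×10=100, #4→D-γ 16×6=96, #5→D-γ 2×2=4, #6→D-γ 2×6=12, #7→D-γ 16×8=128
  routing cost 435, fixed 252 → total 687.
Compare {D-β}: routing cost 607 + fixed 203 = 810.
Compare {D-γ, D-δ}: routing cost 410 + fixed 457 = 867.
Compare {D-β, D-γ}: routing cost 425 + fixed 455 = 880.
All other subsets cost ≥ 810. Minimum total cost: 687.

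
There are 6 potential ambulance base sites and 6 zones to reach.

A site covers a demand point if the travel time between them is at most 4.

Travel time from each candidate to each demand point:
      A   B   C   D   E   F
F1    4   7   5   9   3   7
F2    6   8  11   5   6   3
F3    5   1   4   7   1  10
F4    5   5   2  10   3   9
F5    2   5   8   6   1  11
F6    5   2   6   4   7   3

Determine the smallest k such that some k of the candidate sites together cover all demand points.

3

Coverage sets (demand points within 4 of each site):
  F1: {A, E}
  F2: {F}
  F3: {B, C, E}
  F4: {C, E}
  F5: {A, E}
  F6: {B, D, F}
No 2 sites suffice: every size-2 union leaves at least one demand point uncovered.
But {F1, F3, F6} covers everything, so the minimum is 3.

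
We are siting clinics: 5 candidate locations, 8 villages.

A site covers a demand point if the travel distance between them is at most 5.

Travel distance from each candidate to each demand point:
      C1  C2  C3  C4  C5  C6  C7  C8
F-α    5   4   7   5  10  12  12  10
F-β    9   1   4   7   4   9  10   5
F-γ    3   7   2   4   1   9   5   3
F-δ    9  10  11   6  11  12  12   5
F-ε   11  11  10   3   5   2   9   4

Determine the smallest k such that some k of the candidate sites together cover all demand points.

3

Coverage sets (demand points within 5 of each site):
  F-α: {C1, C2, C4}
  F-β: {C2, C3, C5, C8}
  F-γ: {C1, C3, C4, C5, C7, C8}
  F-δ: {C8}
  F-ε: {C4, C5, C6, C8}
No 2 sites suffice: every size-2 union leaves at least one demand point uncovered.
But {F-α, F-γ, F-ε} covers everything, so the minimum is 3.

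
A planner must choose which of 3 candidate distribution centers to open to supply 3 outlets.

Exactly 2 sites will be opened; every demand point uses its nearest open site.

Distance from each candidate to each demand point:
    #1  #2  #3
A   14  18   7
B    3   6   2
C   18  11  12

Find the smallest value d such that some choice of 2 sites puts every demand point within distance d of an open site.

Open {A, B}.
  Farthest demand point is #2 at distance 6 (to B); all others are ≤ 6.
With {B, C} the worst case is 6.
With {A, C} the worst case is 14.
No size-2 selection achieves below 6.

6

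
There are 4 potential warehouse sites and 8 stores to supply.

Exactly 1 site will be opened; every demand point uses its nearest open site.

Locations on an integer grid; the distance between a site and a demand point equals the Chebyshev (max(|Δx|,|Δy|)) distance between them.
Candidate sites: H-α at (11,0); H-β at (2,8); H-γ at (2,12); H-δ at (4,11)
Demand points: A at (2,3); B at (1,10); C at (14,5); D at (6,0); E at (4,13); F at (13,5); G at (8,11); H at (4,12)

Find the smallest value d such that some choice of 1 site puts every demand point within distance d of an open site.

11

Open {H-δ}.
  Farthest demand point is D at distance 11 (to H-δ); all others are ≤ 11.
With {H-β} the worst case is 12.
With {H-γ} the worst case is 12.
No size-1 selection achieves below 11.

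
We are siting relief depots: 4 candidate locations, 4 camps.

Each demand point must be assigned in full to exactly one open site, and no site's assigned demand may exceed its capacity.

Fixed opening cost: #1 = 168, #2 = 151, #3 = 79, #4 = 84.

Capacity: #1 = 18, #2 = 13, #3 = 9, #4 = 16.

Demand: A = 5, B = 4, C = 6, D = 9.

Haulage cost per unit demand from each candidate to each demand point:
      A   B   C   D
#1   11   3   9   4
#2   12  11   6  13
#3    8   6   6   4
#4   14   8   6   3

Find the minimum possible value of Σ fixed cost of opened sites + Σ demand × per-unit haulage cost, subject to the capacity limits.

Open {#3, #4}; cheapest assignment that respects the capacities:
  #3 (cap 9, load 9): A, B — cost 5×8 + 4×6 = 64
  #4 (cap 16, load 15): C, D — cost 6×6 + 9×3 = 63
  Shipping 127, fixed 163 → total 290.
  Any other capacity-feasible assignment to {#3, #4} ships for at least 127.
Compare {#1, #4}: its best feasible assignment gives total 382.
Compare {#1, #3}: its best feasible assignment gives total 386.
Every other set of open sites that can feasibly serve all demand totals ≥ 382 even under its best assignment. Minimum: 290.

290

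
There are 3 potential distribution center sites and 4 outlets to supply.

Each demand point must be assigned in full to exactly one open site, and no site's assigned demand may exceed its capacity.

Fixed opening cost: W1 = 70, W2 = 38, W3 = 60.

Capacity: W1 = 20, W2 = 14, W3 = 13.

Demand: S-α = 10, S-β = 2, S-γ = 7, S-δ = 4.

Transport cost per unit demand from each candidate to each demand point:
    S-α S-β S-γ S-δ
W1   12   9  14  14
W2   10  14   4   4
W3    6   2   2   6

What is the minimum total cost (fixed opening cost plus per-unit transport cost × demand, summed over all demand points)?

Open {W2, W3}; cheapest assignment that respects the capacities:
  W2 (cap 14, load 11): S-γ, S-δ — cost 7×4 + 4×4 = 44
  W3 (cap 13, load 12): S-α, S-β — cost 10×6 + 2×2 = 64
  Shipping 108, fixed 98 → total 206.
  Any other capacity-feasible assignment to {W2, W3} ships for at least 108.
Compare {W1, W2, W3}: its best feasible assignment gives total 276.
Compare {W1, W2}: its best feasible assignment gives total 290.
Every other set of open sites that can feasibly serve all demand totals ≥ 276 even under its best assignment. Minimum: 206.

206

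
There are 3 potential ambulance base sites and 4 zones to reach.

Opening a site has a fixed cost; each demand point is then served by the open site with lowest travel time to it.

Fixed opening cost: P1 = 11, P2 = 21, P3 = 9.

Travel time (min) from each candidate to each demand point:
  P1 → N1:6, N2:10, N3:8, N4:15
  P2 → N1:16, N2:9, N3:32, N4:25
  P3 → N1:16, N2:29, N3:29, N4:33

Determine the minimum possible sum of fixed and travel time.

50

Open {P1}: assign each demand point to its cheapest open site.
  N1→P1 6, N2→P1 10, N3→P1 8, N4→P1 15
  travel time 39, fixed 11 → total 50.
Compare {P1, P3}: travel time 39 + fixed 20 = 59.
Compare {P1, P2}: travel time 38 + fixed 32 = 70.
Compare {P1, P2, P3}: travel time 38 + fixed 41 = 79.
All other subsets cost ≥ 59. Minimum total cost: 50.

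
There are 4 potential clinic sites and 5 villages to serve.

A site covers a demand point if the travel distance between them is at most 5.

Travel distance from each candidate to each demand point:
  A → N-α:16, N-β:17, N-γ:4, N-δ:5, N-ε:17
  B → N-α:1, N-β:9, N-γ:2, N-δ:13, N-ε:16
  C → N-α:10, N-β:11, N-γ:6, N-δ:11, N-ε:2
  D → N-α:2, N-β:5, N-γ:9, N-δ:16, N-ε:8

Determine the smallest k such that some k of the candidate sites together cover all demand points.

3

Coverage sets (demand points within 5 of each site):
  A: {N-γ, N-δ}
  B: {N-α, N-γ}
  C: {N-ε}
  D: {N-α, N-β}
No 2 sites suffice: every size-2 union leaves at least one demand point uncovered.
But {A, C, D} covers everything, so the minimum is 3.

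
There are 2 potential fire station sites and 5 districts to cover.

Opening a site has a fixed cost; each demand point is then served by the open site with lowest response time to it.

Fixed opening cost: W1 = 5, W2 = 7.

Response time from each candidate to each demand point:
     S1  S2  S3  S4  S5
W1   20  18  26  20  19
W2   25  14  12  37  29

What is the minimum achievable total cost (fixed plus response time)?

97

Open {W1, W2}: assign each demand point to its cheapest open site.
  S1→W1 20, S2→W2 14, S3→W2 12, S4→W1 20, S5→W1 19
  response time 85, fixed 12 → total 97.
Compare {W1}: response time 103 + fixed 5 = 108.
Compare {W2}: response time 117 + fixed 7 = 124.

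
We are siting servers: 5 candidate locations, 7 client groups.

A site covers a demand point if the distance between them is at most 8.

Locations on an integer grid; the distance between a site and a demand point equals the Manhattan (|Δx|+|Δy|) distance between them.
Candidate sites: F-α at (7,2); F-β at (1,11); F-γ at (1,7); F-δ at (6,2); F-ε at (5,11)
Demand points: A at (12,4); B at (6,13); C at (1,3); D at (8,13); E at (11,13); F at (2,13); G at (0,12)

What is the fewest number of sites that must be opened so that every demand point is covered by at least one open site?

Coverage sets (demand points within 8 of each site):
  F-α: {A, C}
  F-β: {B, C, F, G}
  F-γ: {C, F, G}
  F-δ: {A, C}
  F-ε: {B, D, E, F, G}
No single site covers all 7 demand points.
But {F-α, F-ε} covers everything, so the minimum is 2.

2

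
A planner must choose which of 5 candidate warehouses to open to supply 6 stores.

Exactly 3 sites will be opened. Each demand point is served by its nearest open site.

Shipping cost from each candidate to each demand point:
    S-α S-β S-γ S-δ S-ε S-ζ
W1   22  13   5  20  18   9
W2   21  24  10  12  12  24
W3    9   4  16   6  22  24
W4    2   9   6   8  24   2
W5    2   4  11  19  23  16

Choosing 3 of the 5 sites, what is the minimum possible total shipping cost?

Open {W2, W3, W4}.
  S-α→W4 2, S-β→W3 4, S-γ→W4 6, S-δ→W3 6, S-ε→W2 12, S-ζ→W4 2  ⇒ total 32.
Compare {W2, W4, W5}: total 34.
Compare {W1, W3, W4}: total 37.
No size-3 selection does better; minimum is 32.

32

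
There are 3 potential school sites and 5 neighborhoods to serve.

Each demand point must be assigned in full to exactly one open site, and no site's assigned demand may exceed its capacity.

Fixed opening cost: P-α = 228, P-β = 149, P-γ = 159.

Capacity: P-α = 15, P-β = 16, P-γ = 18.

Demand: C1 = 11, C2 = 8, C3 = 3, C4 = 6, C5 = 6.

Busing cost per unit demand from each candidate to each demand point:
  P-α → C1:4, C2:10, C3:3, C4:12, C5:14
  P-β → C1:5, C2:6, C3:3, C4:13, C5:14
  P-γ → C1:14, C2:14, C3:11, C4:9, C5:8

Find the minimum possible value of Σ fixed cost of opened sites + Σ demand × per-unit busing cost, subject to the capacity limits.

739

Open {P-α, P-β, P-γ}; cheapest assignment that respects the capacities:
  P-α (cap 15, load 14): C1, C3 — cost 11×4 + 3×3 = 53
  P-β (cap 16, load 8): C2 — cost 8×6 = 48
  P-γ (cap 18, load 12): C4, C5 — cost 6×9 + 6×8 = 102
  Shipping 203, fixed 536 → total 739.
  Any other capacity-feasible assignment to {P-α, P-β, P-γ} ships for at least 203.
Total demand is 34; every other set of sites either has combined capacity below 34 or cannot fit the demands without splitting one across sites, so {P-α, P-β, P-γ} is the only feasible choice of open sites. Minimum: 739.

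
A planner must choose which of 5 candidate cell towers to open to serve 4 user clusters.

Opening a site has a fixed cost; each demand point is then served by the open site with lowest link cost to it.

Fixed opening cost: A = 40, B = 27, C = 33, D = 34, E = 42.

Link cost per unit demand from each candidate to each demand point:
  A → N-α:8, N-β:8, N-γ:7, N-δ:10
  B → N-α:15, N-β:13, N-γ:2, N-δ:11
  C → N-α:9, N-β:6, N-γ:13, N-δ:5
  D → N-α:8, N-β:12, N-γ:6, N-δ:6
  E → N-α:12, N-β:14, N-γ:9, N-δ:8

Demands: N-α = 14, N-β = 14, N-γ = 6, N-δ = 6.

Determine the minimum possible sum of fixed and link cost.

Open {B, C}: assign each demand point to its cheapest open site.
  N-α→C 14×9=126, N-β→C 14×6=84, N-γ→B 6×2=12, N-δ→C 6×5=30
  link cost 252, fixed 60 → total 312.
Compare {C, D}: link cost 262 + fixed 67 = 329.
Compare {B, C, D}: link cost 238 + fixed 94 = 332.
Compare {A, B, C}: link cost 238 + fixed 100 = 338.
All other subsets cost ≥ 329. Minimum total cost: 312.

312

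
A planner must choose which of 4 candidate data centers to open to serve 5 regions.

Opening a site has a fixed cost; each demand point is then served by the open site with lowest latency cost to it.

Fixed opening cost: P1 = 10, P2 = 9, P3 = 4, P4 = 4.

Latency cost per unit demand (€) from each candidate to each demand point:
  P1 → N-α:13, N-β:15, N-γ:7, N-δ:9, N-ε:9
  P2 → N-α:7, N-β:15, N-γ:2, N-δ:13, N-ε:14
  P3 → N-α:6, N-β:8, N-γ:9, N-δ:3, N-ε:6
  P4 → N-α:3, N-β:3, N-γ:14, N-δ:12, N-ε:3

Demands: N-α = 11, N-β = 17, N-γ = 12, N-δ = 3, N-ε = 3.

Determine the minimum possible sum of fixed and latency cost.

143

Open {P2, P3, P4}: assign each demand point to its cheapest open site.
  N-α→P4 11×3=33, N-β→P4 17×3=51, N-γ→P2 12×2=24, N-δ→P3 3×3=9, N-ε→P4 3×3=9
  latency cost 126, fixed 17 → total 143.
Compare {P1, P2, P3, P4}: latency cost 126 + fixed 27 = 153.
Compare {P2, P4}: latency cost 153 + fixed 13 = 166.
Compare {P1, P2, P4}: latency cost 144 + fixed 23 = 167.
All other subsets cost ≥ 153. Minimum total cost: 143.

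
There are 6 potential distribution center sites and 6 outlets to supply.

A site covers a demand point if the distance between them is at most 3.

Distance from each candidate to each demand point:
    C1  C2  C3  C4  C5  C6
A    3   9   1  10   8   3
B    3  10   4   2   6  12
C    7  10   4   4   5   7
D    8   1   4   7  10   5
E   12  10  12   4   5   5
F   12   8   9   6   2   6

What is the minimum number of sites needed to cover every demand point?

Coverage sets (demand points within 3 of each site):
  A: {C1, C3, C6}
  B: {C1, C4}
  C: {}
  D: {C2}
  E: {}
  F: {C5}
No 3 sites suffice: every size-3 union leaves at least one demand point uncovered.
But {A, B, D, F} covers everything, so the minimum is 4.

4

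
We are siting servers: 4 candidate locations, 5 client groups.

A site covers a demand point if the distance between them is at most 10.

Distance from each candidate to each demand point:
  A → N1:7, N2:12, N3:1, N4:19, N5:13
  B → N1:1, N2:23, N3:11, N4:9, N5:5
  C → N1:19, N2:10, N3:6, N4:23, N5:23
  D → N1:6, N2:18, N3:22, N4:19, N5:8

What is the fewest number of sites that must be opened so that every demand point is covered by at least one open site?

Coverage sets (demand points within 10 of each site):
  A: {N1, N3}
  B: {N1, N4, N5}
  C: {N2, N3}
  D: {N1, N5}
No single site covers all 5 demand points.
But {B, C} covers everything, so the minimum is 2.

2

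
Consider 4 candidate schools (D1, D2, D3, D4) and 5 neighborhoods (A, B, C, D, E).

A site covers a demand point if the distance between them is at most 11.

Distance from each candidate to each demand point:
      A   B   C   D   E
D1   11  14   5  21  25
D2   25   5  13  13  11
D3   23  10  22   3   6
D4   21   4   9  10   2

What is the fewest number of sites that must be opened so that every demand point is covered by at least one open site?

2

Coverage sets (demand points within 11 of each site):
  D1: {A, C}
  D2: {B, E}
  D3: {B, D, E}
  D4: {B, C, D, E}
No single site covers all 5 demand points.
But {D1, D3} covers everything, so the minimum is 2.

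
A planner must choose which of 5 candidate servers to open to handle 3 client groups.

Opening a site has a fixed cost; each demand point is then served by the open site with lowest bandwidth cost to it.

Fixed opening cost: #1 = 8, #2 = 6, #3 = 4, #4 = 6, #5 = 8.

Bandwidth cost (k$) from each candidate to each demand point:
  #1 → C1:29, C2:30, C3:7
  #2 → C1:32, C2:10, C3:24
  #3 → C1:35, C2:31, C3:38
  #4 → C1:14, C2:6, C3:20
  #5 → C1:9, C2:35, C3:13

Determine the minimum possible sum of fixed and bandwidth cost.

41

Open {#1, #4}: assign each demand point to its cheapest open site.
  C1→#4 14, C2→#4 6, C3→#1 7
  bandwidth cost 27, fixed 14 → total 41.
Compare {#4, #5}: bandwidth cost 28 + fixed 14 = 42.
Compare {#1, #4, #5}: bandwidth cost 22 + fixed 22 = 44.
Compare {#1, #3, #4}: bandwidth cost 27 + fixed 18 = 45.
All other subsets cost ≥ 42. Minimum total cost: 41.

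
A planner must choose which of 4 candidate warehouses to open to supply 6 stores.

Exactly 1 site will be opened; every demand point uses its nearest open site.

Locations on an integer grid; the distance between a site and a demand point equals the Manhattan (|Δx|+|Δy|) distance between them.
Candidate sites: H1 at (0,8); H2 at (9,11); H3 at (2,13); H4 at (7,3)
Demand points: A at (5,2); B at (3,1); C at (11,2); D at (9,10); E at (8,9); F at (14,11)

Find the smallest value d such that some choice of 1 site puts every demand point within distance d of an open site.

Open {H4}.
  Farthest demand point is F at distance 15 (to H4); all others are ≤ 15.
With {H2} the worst case is 16.
With {H1} the worst case is 17.
No size-1 selection achieves below 15.

15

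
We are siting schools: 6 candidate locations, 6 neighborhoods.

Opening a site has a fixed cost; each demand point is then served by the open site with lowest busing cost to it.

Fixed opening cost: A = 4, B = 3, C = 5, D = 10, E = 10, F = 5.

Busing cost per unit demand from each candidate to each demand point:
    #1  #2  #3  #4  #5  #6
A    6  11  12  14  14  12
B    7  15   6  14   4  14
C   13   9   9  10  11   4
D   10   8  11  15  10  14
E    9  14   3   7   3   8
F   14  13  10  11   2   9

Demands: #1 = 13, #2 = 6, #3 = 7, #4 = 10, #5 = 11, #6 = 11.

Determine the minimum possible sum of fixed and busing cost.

Open {A, C, E, F}: assign each demand point to its cheapest open site.
  #1→A 13×6=78, #2→C 6×9=54, #3→E 7×3=21, #4→E 10×7=70, #5→F 11×2=22, #6→C 11×4=44
  busing cost 289, fixed 24 → total 313.
Compare {A, B, C, E, F}: busing cost 289 + fixed 27 = 316.
Compare {A, C, D, E, F}: busing cost 283 + fixed 34 = 317.
Compare {A, C, E}: busing cost 300 + fixed 19 = 319.
All other subsets cost ≥ 316. Minimum total cost: 313.

313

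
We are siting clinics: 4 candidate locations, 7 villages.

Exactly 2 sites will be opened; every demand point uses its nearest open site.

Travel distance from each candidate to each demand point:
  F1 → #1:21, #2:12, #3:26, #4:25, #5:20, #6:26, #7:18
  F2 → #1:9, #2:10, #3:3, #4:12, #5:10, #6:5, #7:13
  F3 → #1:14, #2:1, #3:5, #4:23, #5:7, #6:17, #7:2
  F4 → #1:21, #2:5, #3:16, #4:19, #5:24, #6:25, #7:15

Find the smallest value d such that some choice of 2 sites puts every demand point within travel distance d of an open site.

Open {F2, F3}.
  Farthest demand point is #4 at travel distance 12 (to F2); all others are ≤ 12.
With {F1, F2} the worst case is 13.
With {F2, F4} the worst case is 13.
No size-2 selection achieves below 12.

12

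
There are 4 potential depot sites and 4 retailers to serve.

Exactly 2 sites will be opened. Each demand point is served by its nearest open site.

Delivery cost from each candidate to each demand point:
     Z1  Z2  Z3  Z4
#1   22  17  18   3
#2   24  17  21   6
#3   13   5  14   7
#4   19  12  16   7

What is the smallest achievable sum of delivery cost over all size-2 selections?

Open {#1, #3}.
  Z1→#3 13, Z2→#3 5, Z3→#3 14, Z4→#1 3  ⇒ total 35.
Compare {#2, #3}: total 38.
Compare {#3, #4}: total 39.
No size-2 selection does better; minimum is 35.

35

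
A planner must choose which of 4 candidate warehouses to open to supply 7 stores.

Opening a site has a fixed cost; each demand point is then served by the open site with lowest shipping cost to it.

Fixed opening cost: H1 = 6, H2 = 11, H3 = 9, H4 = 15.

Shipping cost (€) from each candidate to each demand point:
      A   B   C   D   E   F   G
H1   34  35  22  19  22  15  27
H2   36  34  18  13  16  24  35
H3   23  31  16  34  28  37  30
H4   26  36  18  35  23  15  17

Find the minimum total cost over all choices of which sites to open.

Open {H2, H4}: assign each demand point to its cheapest open site.
  A→H4 26, B→H2 34, C→H2 18, D→H2 13, E→H2 16, F→H4 15, G→H4 17
  shipping cost 139, fixed 26 → total 165.
Compare {H2, H3, H4}: shipping cost 131 + fixed 35 = 166.
Compare {H1, H2, H3}: shipping cost 141 + fixed 26 = 167.
Compare {H1, H3}: shipping cost 153 + fixed 15 = 168.
All other subsets cost ≥ 166. Minimum total cost: 165.

165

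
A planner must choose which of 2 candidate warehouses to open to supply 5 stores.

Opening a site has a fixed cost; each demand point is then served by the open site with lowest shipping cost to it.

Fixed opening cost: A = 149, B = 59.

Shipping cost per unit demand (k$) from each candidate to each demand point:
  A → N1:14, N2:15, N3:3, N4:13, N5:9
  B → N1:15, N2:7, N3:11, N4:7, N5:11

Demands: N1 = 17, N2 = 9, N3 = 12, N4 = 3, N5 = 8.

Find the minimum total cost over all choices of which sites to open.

Open {B}: assign each demand point to its cheapest open site.
  N1→B 17×15=255, N2→B 9×7=63, N3→B 12×11=132, N4→B 3×7=21, N5→B 8×11=88
  shipping cost 559, fixed 59 → total 618.
Compare {A, B}: shipping cost 430 + fixed 208 = 638.
Compare {A}: shipping cost 520 + fixed 149 = 669.

618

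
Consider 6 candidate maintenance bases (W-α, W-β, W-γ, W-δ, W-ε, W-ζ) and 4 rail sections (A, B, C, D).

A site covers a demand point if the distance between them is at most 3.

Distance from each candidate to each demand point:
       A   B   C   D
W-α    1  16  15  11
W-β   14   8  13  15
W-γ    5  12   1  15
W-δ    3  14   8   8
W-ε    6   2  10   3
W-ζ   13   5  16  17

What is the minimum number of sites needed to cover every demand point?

Coverage sets (demand points within 3 of each site):
  W-α: {A}
  W-β: {}
  W-γ: {C}
  W-δ: {A}
  W-ε: {B, D}
  W-ζ: {}
No 2 sites suffice: every size-2 union leaves at least one demand point uncovered.
But {W-α, W-γ, W-ε} covers everything, so the minimum is 3.

3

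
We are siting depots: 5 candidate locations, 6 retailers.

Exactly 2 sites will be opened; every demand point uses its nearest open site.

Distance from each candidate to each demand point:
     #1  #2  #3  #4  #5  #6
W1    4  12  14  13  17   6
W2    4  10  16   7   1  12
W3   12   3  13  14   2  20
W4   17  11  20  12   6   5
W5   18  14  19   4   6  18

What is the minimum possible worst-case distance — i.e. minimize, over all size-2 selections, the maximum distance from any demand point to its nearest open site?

Open {W1, W3}.
  Farthest demand point is #3 at distance 13 (to W3); all others are ≤ 13.
With {W2, W3} the worst case is 13.
With {W3, W4} the worst case is 13.
No size-2 selection achieves below 13.

13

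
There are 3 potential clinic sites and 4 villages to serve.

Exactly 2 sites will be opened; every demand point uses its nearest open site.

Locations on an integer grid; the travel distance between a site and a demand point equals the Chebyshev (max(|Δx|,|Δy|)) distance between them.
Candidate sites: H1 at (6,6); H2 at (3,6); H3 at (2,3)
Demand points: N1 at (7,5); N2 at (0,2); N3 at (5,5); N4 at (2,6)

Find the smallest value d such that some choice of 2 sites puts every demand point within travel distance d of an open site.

3

Open {H1, H3}.
  Farthest demand point is N4 at travel distance 3 (to H3); all others are ≤ 3.
With {H1, H2} the worst case is 4.
With {H2, H3} the worst case is 4.
No size-2 selection achieves below 3.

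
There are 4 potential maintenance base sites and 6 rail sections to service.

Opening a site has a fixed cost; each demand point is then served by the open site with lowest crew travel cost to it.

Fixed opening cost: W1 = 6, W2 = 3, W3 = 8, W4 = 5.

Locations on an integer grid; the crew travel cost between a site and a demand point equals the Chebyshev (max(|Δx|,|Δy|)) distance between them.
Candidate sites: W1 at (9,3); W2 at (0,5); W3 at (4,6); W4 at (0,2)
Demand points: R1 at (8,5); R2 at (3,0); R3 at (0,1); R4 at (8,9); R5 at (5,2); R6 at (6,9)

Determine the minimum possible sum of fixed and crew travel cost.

32

Open {W3, W4}: assign each demand point to its cheapest open site.
  R1→W3 4, R2→W4 3, R3→W4 1, R4→W3 4, R5→W3 4, R6→W3 3
  crew travel cost 19, fixed 13 → total 32.
Compare {W1, W4}: crew travel cost 22 + fixed 11 = 33.
Compare {W3}: crew travel cost 26 + fixed 8 = 34.
Compare {W2, W3}: crew travel cost 24 + fixed 11 = 35.
All other subsets cost ≥ 33. Minimum total cost: 32.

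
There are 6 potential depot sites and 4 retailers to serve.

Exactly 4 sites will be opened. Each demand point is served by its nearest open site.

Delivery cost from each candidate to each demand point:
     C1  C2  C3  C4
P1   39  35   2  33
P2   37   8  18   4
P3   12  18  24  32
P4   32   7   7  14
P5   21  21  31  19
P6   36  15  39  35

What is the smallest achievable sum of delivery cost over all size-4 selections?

25

Open {P1, P2, P3, P4}.
  C1→P3 12, C2→P4 7, C3→P1 2, C4→P2 4  ⇒ total 25.
Compare {P1, P2, P3, P5}: total 26.
Compare {P1, P2, P3, P6}: total 26.
No size-4 selection does better; minimum is 25.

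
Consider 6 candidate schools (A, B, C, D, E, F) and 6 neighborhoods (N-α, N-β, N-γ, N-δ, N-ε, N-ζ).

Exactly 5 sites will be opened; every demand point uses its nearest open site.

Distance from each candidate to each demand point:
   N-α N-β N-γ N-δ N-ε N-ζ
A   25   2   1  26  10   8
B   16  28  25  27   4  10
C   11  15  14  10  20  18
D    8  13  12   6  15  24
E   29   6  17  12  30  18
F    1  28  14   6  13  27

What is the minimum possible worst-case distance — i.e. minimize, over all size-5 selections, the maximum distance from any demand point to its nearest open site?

8

Open {A, B, C, D, E}.
  Farthest demand point is N-α at distance 8 (to D); all others are ≤ 8.
With {A, B, C, D, F} the worst case is 8.
With {A, B, C, E, F} the worst case is 8.
No size-5 selection achieves below 8.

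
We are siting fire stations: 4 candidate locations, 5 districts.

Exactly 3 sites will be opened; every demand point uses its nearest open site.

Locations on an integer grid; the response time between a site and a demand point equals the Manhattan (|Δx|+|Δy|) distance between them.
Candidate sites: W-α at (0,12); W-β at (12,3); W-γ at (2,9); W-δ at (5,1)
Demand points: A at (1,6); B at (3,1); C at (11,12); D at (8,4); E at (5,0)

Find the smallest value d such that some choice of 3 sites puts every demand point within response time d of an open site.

10

Open {W-α, W-β, W-γ}.
  Farthest demand point is C at response time 10 (to W-β); all others are ≤ 10.
With {W-α, W-β, W-δ} the worst case is 10.
With {W-β, W-γ, W-δ} the worst case is 10.
No size-3 selection achieves below 10.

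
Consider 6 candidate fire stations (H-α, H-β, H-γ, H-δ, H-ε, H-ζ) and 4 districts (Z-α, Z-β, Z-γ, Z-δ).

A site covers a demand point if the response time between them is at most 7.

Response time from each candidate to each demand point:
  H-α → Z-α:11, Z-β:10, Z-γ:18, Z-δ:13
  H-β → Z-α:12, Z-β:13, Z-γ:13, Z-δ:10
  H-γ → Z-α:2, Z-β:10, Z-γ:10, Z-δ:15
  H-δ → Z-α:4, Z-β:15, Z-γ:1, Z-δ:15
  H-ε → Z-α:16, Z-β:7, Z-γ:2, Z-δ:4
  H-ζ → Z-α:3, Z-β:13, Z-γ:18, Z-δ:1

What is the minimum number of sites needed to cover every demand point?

2

Coverage sets (demand points within 7 of each site):
  H-α: {}
  H-β: {}
  H-γ: {Z-α}
  H-δ: {Z-α, Z-γ}
  H-ε: {Z-β, Z-γ, Z-δ}
  H-ζ: {Z-α, Z-δ}
No single site covers all 4 demand points.
But {H-γ, H-ε} covers everything, so the minimum is 2.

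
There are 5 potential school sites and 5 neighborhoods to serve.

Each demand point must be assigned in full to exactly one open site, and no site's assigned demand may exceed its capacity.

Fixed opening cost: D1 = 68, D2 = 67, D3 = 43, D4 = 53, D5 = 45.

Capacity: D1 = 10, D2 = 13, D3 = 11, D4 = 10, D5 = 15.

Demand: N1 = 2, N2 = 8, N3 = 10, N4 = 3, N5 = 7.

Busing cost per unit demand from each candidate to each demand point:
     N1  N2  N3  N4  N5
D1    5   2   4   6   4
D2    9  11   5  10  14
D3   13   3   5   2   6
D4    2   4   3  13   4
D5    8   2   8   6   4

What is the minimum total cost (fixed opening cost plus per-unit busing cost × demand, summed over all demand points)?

245

Open {D3, D4, D5}; cheapest assignment that respects the capacities:
  D3 (cap 11, load 11): N2, N4 — cost 8×3 + 3×2 = 30
  D4 (cap 10, load 10): N3 — cost 10×3 = 30
  D5 (cap 15, load 9): N1, N5 — cost 2×8 + 7×4 = 44
  Shipping 104, fixed 141 → total 245.
  Any other capacity-feasible assignment to {D3, D4, D5} ships for at least 104.
Compare {D1, D3, D4}: its best feasible assignment gives total 262.
Compare {D1, D4, D5}: its best feasible assignment gives total 268.
Every other set of open sites that can feasibly serve all demand totals ≥ 262 even under its best assignment. Minimum: 245.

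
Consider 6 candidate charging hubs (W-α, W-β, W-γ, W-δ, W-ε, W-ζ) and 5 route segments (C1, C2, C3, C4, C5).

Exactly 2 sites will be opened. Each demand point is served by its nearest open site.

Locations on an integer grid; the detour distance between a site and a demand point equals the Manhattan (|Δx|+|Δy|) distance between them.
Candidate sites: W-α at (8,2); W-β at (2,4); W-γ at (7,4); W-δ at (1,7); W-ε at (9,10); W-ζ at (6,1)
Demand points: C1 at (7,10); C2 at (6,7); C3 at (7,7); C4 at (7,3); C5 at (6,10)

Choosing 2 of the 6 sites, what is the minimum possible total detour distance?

13

Open {W-γ, W-ε}.
  C1→W-ε 2, C2→W-γ 4, C3→W-γ 3, C4→W-γ 1, C5→W-ε 3  ⇒ total 13.
Compare {W-α, W-ε}: total 18.
Compare {W-ε, W-ζ}: total 19.
No size-2 selection does better; minimum is 13.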